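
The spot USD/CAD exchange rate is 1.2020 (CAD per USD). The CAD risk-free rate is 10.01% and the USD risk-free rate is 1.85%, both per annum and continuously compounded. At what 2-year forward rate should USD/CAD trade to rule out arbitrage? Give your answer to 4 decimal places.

F = S·e^((r_CAD − r_USD)T) = 1.2020 · e^((0.1001 − 0.0185) × 2)
= 1.2020 · e^0.163200 = 1.2020 × 1.177272
F = 1.4151 CAD per USD

1.4151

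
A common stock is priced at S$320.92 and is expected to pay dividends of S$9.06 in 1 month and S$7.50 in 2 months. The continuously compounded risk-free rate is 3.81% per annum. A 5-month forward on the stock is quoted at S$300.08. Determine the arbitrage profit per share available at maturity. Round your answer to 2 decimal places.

S$9.23 per share

PV(dividends) I = 9.06·e^(−0.0381·1/12) + 7.50·e^(−0.0381·2/12) = 16.4838
Fair forward F* = (S − I)·e^(rT) = (320.92 − 16.4838)·e^0.015875 = 304.4362 × 1.016002 = 309.3078
Market S$300.08 < fair 309.3078: forward underpriced → reverse cash-and-carry (short the stock, invest proceeds at r, pay the dividends, go long the forward).
Profit at T = |F_mkt − F*| = |300.08 − 309.3078| = S$9.23 per share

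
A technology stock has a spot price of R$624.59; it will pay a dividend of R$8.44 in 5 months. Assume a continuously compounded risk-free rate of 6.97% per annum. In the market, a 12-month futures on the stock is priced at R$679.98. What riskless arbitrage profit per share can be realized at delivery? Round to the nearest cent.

PV(dividends) I = 8.44·e^(−0.0697·5/12) = 8.1984
Fair futures F* = (S − I)·e^(rT) = (624.59 − 8.1984)·e^0.069700 = 616.3916 × 1.072186 = 660.8864
Market R$679.98 > fair 660.8864: forward overpriced → cash-and-carry (borrow at r, buy the stock and collect the dividends, short the forward).
Profit at T = |F_mkt − F*| = |679.98 − 660.8864| = R$19.09 per share

R$19.09 per share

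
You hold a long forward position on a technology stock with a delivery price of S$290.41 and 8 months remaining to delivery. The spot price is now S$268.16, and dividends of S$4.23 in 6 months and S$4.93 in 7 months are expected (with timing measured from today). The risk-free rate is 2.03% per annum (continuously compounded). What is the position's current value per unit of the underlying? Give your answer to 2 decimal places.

PV(remaining dividends) I = 4.23·e^(−0.0203·6/12) + 4.93·e^(−0.0203·7/12) = 9.0592
Current forward F = (S − I)·e^(rT) = (268.16 − 9.0592)·e^(0.0203·8/12) = 259.1008 × 1.013625 = 262.6310
Value (long) = (F − K)·e^(−rT) = (262.6310 − 290.41) × 0.986558 = -27.4056
Value = -S$27.41

-S$27.41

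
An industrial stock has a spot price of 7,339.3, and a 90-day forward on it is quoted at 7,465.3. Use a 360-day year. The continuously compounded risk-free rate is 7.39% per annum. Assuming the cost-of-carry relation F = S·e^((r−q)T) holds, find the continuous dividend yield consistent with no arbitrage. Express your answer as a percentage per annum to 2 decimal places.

From F = S·e^((r−q)T): (r − q) = ln(F/S)/T
ln(7465.3/7339.3) = ln(1.017168) = 0.017022
(r − q) = 0.017022 / (90/360) = 0.068088
q = r − ln(F/S)/T = 0.0739 − 0.068088 = 0.005812
q = 0.58%

0.58%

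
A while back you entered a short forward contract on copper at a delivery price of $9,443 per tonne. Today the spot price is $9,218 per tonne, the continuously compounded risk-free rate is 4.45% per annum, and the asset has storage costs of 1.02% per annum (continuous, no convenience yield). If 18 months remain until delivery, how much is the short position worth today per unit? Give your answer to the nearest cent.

Current fair forward for the remaining 18 months: F = S·e^((r + u)·T), (r + u) = 0.0445 + 0.0102 = 0.0547
F = 9218 · e^(0.0547 × 18/12) = 9218 × 1.08551008 = 10006.2319
Value of long forward = (F − K)·e^(−rT) = (10006.2319 − 9443) · e^(−0.0445·18/12)
= 563.2319 × 0.93542903 = 526.86
Short position value = −(long value) = -$526.86

-$526.86 per tonne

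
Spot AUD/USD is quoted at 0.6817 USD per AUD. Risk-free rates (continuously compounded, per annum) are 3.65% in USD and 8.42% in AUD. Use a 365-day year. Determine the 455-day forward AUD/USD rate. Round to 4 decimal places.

0.6423

F = S·e^((r_USD − r_AUD)T) = 0.6817 · e^((0.0365 − 0.0842) × 455/365)
= 0.6817 · e^-0.059462 = 0.6817 × 0.942271
F = 0.6423 USD per AUD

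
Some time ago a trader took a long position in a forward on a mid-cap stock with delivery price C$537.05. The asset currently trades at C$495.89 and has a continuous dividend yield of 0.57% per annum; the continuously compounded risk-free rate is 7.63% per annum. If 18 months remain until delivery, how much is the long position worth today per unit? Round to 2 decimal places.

Current fair forward for the remaining 18 months: F = S·e^((r − q)·T), (r − q) = 0.0763 − 0.0057 = 0.0706
F = 495.89 · e^(0.0706 × 18/12) = 495.89 × 1.111711 = 551.2864
Value of long forward = (F − K)·e^(−rT) = (551.2864 − 537.05) · e^(−0.0763·18/12)
= 14.2364 × 0.891857 = 12.70

C$12.70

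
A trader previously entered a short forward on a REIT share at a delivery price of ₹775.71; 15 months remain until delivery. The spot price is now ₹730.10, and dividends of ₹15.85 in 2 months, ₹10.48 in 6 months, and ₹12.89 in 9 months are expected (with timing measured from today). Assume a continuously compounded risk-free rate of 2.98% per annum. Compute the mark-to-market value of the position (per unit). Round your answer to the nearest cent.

PV(remaining dividends) I = 15.85·e^(−0.0298·2/12) + 10.48·e^(−0.0298·6/12) + 12.89·e^(−0.0298·9/12) = 38.7016
Current forward F = (S − I)·e^(rT) = (730.10 − 38.7016)·e^(0.0298·15/12) = 691.3984 × 1.037952 = 717.6384
Value (long) = (F − K)·e^(−rT) = (717.6384 − 775.71) × 0.963435 = -55.9482
Short position value = −(long value) = ₹55.95

₹55.95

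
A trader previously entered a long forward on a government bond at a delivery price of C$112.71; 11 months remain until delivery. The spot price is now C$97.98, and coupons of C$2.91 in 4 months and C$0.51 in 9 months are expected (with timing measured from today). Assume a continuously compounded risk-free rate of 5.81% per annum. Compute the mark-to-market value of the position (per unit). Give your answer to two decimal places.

PV(remaining coupons) I = 2.91·e^(−0.0581·4/12) + 0.51·e^(−0.0581·9/12) = 3.3424
Current forward F = (S − I)·e^(rT) = (97.98 − 3.3424)·e^(0.0581·11/12) = 94.6376 × 1.054702 = 99.8145
Value (long) = (F − K)·e^(−rT) = (99.8145 − 112.71) × 0.948135 = -12.2267
Value = -C$12.23

-C$12.23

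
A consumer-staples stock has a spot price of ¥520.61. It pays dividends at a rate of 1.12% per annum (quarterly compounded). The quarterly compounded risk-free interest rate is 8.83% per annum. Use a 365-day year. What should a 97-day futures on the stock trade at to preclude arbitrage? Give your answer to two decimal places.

¥531.25

F = S · (1+r/4)^(4T) / (1+q/4)^(4T)
= 520.61 × 1.023482 / 1.002977 = 520.61 × 1.020444
F = ¥531.25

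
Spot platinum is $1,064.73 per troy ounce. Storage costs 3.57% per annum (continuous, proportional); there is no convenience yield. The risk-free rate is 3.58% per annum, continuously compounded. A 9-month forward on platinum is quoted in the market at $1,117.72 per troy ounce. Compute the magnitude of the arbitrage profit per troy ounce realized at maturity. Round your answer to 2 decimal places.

Fair forward: F* = S·e^(carry·T), with carry = (r + u) = 0.0358 + 0.0357 = 0.0715
F* = 1064.73 · e^(0.0715 × 9/12) = 1064.73 · e^0.05362500 = 1064.73 × 1.05508887 = $1123.3848
Market $1117.72 < fair $1123.3848: forward underpriced → reverse cash-and-carry (short spot, go long the forward).
At maturity, profit = |F_mkt − F*| = |1117.72 − 1123.3848| = $5.66 per troy ounce

$5.66 per troy ounce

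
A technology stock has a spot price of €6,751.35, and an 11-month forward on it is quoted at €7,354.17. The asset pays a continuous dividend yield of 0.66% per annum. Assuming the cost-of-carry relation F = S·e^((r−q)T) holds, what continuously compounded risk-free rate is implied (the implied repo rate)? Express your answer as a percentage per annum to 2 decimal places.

9.99%

From F = S·e^((r−q)T): (r − q) = ln(F/S)/T
ln(7354.17/6751.35) = ln(1.089289) = 0.085525
(r − q) = 0.085525 / (11/12) = 0.093300
r = ln(F/S)/T + q = 0.093300 + 0.0066 = 0.099900
r = 9.99%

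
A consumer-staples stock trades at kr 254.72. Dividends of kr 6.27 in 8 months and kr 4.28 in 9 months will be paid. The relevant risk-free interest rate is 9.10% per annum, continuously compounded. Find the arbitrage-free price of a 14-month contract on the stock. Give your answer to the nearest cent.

kr 272.24

PV(dividends) I = 6.27·e^(−0.0910·8/12) + 4.28·e^(−0.0910·9/12)
I = 5.9009 + 3.9976 = 9.8985
F = (S − I)·e^(rT) = (254.72 − 9.8985) · e^(0.0910·14/12)
= 244.8215 · e^0.106167 = 244.8215 × 1.112008 = kr 272.24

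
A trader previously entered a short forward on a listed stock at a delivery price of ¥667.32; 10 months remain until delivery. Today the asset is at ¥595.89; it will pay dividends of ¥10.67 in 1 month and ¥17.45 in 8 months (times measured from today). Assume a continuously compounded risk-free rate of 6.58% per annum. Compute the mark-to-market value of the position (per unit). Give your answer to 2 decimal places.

PV(remaining dividends) I = 10.67·e^(−0.0658·1/12) + 17.45·e^(−0.0658·8/12) = 27.3127
Current forward F = (S − I)·e^(rT) = (595.89 − 27.3127)·e^(0.0658·10/12) = 568.5773 × 1.056365 = 600.6252
Value (long) = (F − K)·e^(−rT) = (600.6252 − 667.32) × 0.946643 = -63.1362
Short position value = −(long value) = ¥63.14

¥63.14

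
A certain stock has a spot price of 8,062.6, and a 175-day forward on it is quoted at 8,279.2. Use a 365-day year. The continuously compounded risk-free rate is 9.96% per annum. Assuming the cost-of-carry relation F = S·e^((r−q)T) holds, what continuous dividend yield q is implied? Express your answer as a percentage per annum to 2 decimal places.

4.43%

From F = S·e^((r−q)T): (r − q) = ln(F/S)/T
ln(8279.2/8062.6) = ln(1.026865) = 0.026510
(r − q) = 0.026510 / (175/365) = 0.055292
q = r − ln(F/S)/T = 0.0996 − 0.055292 = 0.044308
q = 4.43%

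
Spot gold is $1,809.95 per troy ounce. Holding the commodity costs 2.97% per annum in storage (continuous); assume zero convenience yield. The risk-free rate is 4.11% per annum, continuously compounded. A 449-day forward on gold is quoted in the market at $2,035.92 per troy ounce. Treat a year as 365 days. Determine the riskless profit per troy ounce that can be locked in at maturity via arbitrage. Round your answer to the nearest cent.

Fair forward: F* = S·e^(carry·T), with carry = (r + u) = 0.0411 + 0.0297 = 0.0708
F* = 1809.95 · e^(0.0708 × 449/365) = 1809.95 · e^0.08709370 = 1809.95 × 1.09099890 = $1974.6535
Market $2035.92 > fair $1974.6535: forward overpriced → cash-and-carry (buy spot, short the forward).
At maturity, profit = |F_mkt − F*| = |2035.92 − 1974.6535| = $61.27 per troy ounce

$61.27 per troy ounce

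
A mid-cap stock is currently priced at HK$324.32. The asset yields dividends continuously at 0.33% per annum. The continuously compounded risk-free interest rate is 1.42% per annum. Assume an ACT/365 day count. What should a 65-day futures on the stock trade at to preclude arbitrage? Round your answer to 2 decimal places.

F = S·e^((r − q)T) = 324.32 · e^((0.0142 − 0.0033) × 65/365)
= 324.32 · e^0.001941 = 324.32 × 1.001943
F = HK$324.95

HK$324.95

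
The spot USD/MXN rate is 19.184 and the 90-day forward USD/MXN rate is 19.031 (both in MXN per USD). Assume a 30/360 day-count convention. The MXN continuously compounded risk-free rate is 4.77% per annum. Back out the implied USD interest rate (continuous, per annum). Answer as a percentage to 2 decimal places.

7.97%

F = S·e^((r_MXN − r_USD)T) ⇒ r_USD = r_MXN − ln(F/S)/T
ln(19.031/19.184) = -0.008007; /(90/360) = -0.032028
r_USD = 0.0477 + 0.032028 = 0.079728
r_USD = 7.97%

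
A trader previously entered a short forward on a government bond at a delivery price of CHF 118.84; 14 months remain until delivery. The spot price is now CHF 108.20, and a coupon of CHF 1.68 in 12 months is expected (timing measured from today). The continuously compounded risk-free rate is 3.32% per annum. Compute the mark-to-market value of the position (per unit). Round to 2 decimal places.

CHF 7.75

PV(remaining coupons) I = 1.68·e^(−0.0332·12/12) = 1.6251
Current forward F = (S − I)·e^(rT) = (108.20 − 1.6251)·e^(0.0332·14/12) = 106.5749 × 1.039493 = 110.7839
Value (long) = (F − K)·e^(−rT) = (110.7839 − 118.84) × 0.962007 = -7.7500
Short position value = −(long value) = CHF 7.75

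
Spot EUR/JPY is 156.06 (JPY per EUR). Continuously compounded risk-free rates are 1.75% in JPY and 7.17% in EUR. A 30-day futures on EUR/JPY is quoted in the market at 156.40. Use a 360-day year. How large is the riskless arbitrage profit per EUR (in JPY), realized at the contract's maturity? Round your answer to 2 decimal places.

1.04 per EUR (in JPY)

Fair futures: F* = S·e^(carry·T), with carry = (r_JPY − r_EUR) = 0.0175 − 0.0717 = -0.0542
F* = 156.06 · e^(-0.0542 × 30/360) = 156.06 · e^-0.004517 = 156.06 × 0.995493 = 155.3566
Market 156.40 > fair 155.3566: forward overpriced → cash-and-carry (buy spot, short the forward).
At maturity, profit = |F_mkt − F*| = |156.40 − 155.3566| = 1.04 per EUR (in JPY)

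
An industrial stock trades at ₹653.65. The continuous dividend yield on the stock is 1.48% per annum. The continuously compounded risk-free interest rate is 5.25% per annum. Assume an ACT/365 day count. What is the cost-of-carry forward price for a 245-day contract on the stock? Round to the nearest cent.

₹670.40

F = S·e^((r − q)T) = 653.65 · e^((0.0525 − 0.0148) × 245/365)
= 653.65 · e^0.025305 = 653.65 × 1.025628
F = ₹670.40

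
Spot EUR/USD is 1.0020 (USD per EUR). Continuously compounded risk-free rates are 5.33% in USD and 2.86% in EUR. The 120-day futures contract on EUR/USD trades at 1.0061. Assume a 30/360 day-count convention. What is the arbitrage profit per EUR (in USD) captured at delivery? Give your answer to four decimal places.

0.0042 per EUR (in USD)

Fair futures: F* = S·e^(carry·T), with carry = (r_USD − r_EUR) = 0.0533 − 0.0286 = 0.0247
F* = 1.0020 · e^(0.0247 × 120/360) = 1.0020 · e^0.008233 = 1.0020 × 1.008267 = 1.0103
Market 1.0061 < fair 1.0103: forward underpriced → reverse cash-and-carry (short spot, go long the forward).
At maturity, profit = |F_mkt − F*| = |1.0061 − 1.0103| = 0.0042 per EUR (in USD)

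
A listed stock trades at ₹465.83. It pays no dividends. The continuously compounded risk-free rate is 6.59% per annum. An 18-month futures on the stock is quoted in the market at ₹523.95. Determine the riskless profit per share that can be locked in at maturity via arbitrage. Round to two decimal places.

Fair futures: F* = S·e^(carry·T), with carry = r = 0.0659
F* = 465.83 · e^(0.0659 × 18/12) = 465.83 · e^0.098850 = 465.83 × 1.103901 = ₹514.2302
Market ₹523.95 > fair ₹514.2302: forward overpriced → cash-and-carry (buy spot, short the forward).
At maturity, profit = |F_mkt − F*| = |523.95 − 514.2302| = ₹9.72 per share

₹9.72 per share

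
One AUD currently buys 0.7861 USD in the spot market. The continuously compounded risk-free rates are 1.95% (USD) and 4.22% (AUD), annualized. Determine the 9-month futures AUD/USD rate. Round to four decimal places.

F = S·e^((r_USD − r_AUD)T) = 0.7861 · e^((0.0195 − 0.0422) × 9/12)
= 0.7861 · e^-0.017025 = 0.7861 × 0.983119
F = 0.7728 USD per AUD

0.7728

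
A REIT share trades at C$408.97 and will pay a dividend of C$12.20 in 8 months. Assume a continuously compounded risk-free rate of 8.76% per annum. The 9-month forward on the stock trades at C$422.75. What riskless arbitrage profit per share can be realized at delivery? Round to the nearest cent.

PV(dividends) I = 12.20·e^(−0.0876·8/12) = 11.5079
Fair forward F* = (S − I)·e^(rT) = (408.97 − 11.5079)·e^0.065700 = 397.4621 × 1.067906 = 424.4522
Market C$422.75 < fair 424.4522: forward underpriced → reverse cash-and-carry (short the stock, invest proceeds at r, pay the dividends, go long the forward).
Profit at T = |F_mkt − F*| = |422.75 − 424.4522| = C$1.70 per share

C$1.70 per share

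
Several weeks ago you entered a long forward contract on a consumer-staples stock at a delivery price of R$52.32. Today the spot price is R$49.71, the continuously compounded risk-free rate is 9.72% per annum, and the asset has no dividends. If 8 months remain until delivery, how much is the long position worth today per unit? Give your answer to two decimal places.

Current fair forward for the remaining 8 months: F = S·e^(r·T), r = 0.0972
F = 49.71 · e^(0.0972 × 8/12) = 49.71 × 1.066946 = 53.0379
Value of long forward = (F − K)·e^(−rT) = (53.0379 − 52.32) · e^(−0.0972·8/12)
= 0.7179 × 0.937255 = 0.67

R$0.67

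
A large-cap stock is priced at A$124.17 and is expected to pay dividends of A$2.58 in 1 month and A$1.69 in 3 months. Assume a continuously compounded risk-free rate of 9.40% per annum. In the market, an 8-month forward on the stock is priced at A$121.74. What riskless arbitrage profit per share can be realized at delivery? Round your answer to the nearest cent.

A$5.98 per share

PV(dividends) I = 2.58·e^(−0.0940·1/12) + 1.69·e^(−0.0940·3/12) = 4.2106
Fair forward F* = (S − I)·e^(rT) = (124.17 − 4.2106)·e^0.062667 = 119.9594 × 1.064672 = 127.7174
Market A$121.74 < fair 127.7174: forward underpriced → reverse cash-and-carry (short the stock, invest proceeds at r, pay the dividends, go long the forward).
Profit at T = |F_mkt − F*| = |121.74 − 127.7174| = A$5.98 per share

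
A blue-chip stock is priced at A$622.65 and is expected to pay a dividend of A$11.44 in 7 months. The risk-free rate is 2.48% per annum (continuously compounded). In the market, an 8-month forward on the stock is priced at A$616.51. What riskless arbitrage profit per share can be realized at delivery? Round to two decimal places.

A$5.06 per share

PV(dividends) I = 11.44·e^(−0.0248·7/12) = 11.2757
Fair forward F* = (S − I)·e^(rT) = (622.65 − 11.2757)·e^0.016533 = 611.3743 × 1.016670 = 621.5659
Market A$616.51 < fair 621.5659: forward underpriced → reverse cash-and-carry (short the stock, invest proceeds at r, pay the dividends, go long the forward).
Profit at T = |F_mkt − F*| = |616.51 − 621.5659| = A$5.06 per share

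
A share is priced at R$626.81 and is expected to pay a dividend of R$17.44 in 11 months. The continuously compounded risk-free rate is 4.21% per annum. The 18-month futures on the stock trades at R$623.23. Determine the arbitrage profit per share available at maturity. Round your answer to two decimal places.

R$26.57 per share

PV(dividends) I = 17.44·e^(−0.0421·11/12) = 16.7798
Fair futures F* = (S − I)·e^(rT) = (626.81 − 16.7798)·e^0.063150 = 610.0302 × 1.065187 = 649.7962
Market R$623.23 < fair 649.7962: forward underpriced → reverse cash-and-carry (short the stock, invest proceeds at r, pay the dividends, go long the forward).
Profit at T = |F_mkt − F*| = |623.23 − 649.7962| = R$26.57 per share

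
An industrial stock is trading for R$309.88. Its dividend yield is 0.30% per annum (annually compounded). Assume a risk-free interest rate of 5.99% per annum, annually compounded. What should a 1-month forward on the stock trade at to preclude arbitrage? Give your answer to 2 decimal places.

F = S · (1+r)^T / (1+q)^T
= 309.88 × 1.004860 / 1.000250 = 309.88 × 1.004609
F = R$311.31

R$311.31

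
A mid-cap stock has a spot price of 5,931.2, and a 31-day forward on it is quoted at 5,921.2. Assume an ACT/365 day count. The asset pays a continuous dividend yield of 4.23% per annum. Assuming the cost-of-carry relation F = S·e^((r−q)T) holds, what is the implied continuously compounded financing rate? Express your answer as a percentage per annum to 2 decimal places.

From F = S·e^((r−q)T): (r − q) = ln(F/S)/T
ln(5921.2/5931.2) = ln(0.998314) = -0.001687
(r − q) = -0.001687 / (31/365) = -0.019863
r = ln(F/S)/T + q = -0.019863 + 0.0423 = 0.022437
r = 2.24%

2.24%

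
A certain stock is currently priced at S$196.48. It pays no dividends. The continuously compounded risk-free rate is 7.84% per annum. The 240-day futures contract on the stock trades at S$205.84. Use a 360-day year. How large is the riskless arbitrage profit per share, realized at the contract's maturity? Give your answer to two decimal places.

S$1.18 per share

Fair futures: F* = S·e^(carry·T), with carry = r = 0.0784
F* = 196.48 · e^(0.0784 × 240/360) = 196.48 · e^0.052267 = 196.48 × 1.053657 = S$207.0225
Market S$205.84 < fair S$207.0225: forward underpriced → reverse cash-and-carry (short spot, go long the forward).
At maturity, profit = |F_mkt − F*| = |205.84 − 207.0225| = S$1.18 per share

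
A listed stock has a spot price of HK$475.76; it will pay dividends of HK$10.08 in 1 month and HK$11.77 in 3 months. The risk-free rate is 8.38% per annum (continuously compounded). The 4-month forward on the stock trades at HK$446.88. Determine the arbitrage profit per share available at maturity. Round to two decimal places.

HK$20.21 per share

PV(dividends) I = 10.08·e^(−0.0838·1/12) + 11.77·e^(−0.0838·3/12) = 21.5358
Fair forward F* = (S − I)·e^(rT) = (475.76 − 21.5358)·e^0.027933 = 454.2242 × 1.028327 = 467.0910
Market HK$446.88 < fair 467.0910: forward underpriced → reverse cash-and-carry (short the stock, invest proceeds at r, pay the dividends, go long the forward).
Profit at T = |F_mkt − F*| = |446.88 − 467.0910| = HK$20.21 per share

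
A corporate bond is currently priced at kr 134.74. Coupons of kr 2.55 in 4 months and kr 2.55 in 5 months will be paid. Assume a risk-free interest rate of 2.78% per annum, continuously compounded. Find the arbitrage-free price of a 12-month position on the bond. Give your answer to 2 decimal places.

kr 133.35

PV(coupons) I = 2.55·e^(−0.0278·4/12) + 2.55·e^(−0.0278·5/12)
I = 2.5265 + 2.5206 = 5.0471
F = (S − I)·e^(rT) = (134.74 − 5.0471) · e^(0.0278·12/12)
= 129.6929 · e^0.027800 = 129.6929 × 1.028190 = kr 133.35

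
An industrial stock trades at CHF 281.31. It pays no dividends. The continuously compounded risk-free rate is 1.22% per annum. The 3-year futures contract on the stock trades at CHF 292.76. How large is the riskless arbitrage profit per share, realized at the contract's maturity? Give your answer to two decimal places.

Fair futures: F* = S·e^(carry·T), with carry = r = 0.0122
F* = 281.31 · e^(0.0122 × 3) = 281.31 · e^0.036600 = 281.31 × 1.037278 = CHF 291.7967
Market CHF 292.76 > fair CHF 291.7967: forward overpriced → cash-and-carry (buy spot, short the forward).
At maturity, profit = |F_mkt − F*| = |292.76 − 291.7967| = CHF 0.96 per share

CHF 0.96 per share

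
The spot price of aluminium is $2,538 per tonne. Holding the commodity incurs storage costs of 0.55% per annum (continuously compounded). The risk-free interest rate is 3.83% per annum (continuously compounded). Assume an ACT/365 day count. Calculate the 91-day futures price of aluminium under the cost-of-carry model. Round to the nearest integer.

Net carry = r + u − y = 0.0383 + 0.0055 − 0.0000 = 0.0438
F = S·e^((r+u−y)T) = 2538 · e^(0.0438 × 91/365) = 2538 · e^0.010920
= 2538 × 1.010980 = $2,566 per tonne

$2,566 per tonne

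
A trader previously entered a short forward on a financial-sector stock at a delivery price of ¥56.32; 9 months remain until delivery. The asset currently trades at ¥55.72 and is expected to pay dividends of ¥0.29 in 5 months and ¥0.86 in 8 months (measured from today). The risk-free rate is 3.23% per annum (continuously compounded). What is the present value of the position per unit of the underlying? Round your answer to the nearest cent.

¥0.38

PV(remaining dividends) I = 0.29·e^(−0.0323·5/12) + 0.86·e^(−0.0323·8/12) = 1.1278
Current forward F = (S − I)·e^(rT) = (55.72 − 1.1278)·e^(0.0323·9/12) = 54.5922 × 1.024521 = 55.9309
Value (long) = (F − K)·e^(−rT) = (55.9309 − 56.32) × 0.976066 = -0.3798
Short position value = −(long value) = ¥0.38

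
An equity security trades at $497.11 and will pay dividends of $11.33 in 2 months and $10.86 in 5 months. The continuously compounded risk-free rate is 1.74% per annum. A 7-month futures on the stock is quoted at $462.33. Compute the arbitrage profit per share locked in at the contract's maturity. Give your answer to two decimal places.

$17.55 per share

PV(dividends) I = 11.33·e^(−0.0174·2/12) + 10.86·e^(−0.0174·5/12) = 22.0787
Fair futures F* = (S − I)·e^(rT) = (497.11 − 22.0787)·e^0.010150 = 475.0313 × 1.010202 = 479.8776
Market $462.33 < fair 479.8776: forward underpriced → reverse cash-and-carry (short the stock, invest proceeds at r, pay the dividends, go long the forward).
Profit at T = |F_mkt − F*| = |462.33 − 479.8776| = $17.55 per share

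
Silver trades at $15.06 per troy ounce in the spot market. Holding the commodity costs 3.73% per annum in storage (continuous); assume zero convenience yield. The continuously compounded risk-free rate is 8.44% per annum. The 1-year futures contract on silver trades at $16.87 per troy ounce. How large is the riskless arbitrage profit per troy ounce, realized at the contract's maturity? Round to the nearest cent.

$0.14 per troy ounce

Fair futures: F* = S·e^(carry·T), with carry = (r + u) = 0.0844 + 0.0373 = 0.1217
F* = 15.06 · e^(0.1217 × 1) = 15.06 · e^0.121700 = 15.06 × 1.129415 = $17.0090
Market $16.87 < fair $17.0090: forward underpriced → reverse cash-and-carry (short spot, go long the forward).
At maturity, profit = |F_mkt − F*| = |16.87 − 17.0090| = $0.14 per troy ounce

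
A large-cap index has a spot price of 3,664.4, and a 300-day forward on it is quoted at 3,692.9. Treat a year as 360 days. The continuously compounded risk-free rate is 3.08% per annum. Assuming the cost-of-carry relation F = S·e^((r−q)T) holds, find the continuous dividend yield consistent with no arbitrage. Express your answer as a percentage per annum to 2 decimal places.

2.15%

From F = S·e^((r−q)T): (r − q) = ln(F/S)/T
ln(3692.9/3664.4) = ln(1.007778) = 0.007748
(r − q) = 0.007748 / (300/360) = 0.009298
q = r − ln(F/S)/T = 0.0308 − 0.009298 = 0.021502
q = 2.15%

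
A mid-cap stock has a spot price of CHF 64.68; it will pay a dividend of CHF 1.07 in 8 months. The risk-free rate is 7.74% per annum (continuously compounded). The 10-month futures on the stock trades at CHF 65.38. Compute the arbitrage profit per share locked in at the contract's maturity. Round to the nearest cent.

CHF 2.53 per share

PV(dividends) I = 1.07·e^(−0.0774·8/12) = 1.0162
Fair futures F* = (S − I)·e^(rT) = (64.68 − 1.0162)·e^0.064500 = 63.6638 × 1.066626 = 67.9055
Market CHF 65.38 < fair 67.9055: forward underpriced → reverse cash-and-carry (short the stock, invest proceeds at r, pay the dividends, go long the forward).
Profit at T = |F_mkt − F*| = |65.38 − 67.9055| = CHF 2.53 per share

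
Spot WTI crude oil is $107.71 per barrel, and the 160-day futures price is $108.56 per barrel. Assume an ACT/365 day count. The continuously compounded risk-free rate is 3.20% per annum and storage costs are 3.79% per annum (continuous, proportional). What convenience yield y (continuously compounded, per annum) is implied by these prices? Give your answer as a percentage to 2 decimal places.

5.20%

F = S·e^((r+u−y)T) ⇒ (r+u−y) = ln(F/S)/T
ln(108.56/107.71) = 0.007861; /T ⇒ 0.017933
y = r + u − ln(F/S)/T = 0.0320 + 0.0379 − 0.017933 = 0.051967
y = 5.20%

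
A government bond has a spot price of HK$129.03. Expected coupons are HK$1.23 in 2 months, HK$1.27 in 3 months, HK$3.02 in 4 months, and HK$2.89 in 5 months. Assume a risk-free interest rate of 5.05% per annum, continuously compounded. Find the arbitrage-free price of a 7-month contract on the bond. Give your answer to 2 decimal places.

HK$124.37

PV(coupons) I = 1.23·e^(−0.0505·2/12) + 1.27·e^(−0.0505·3/12) + 3.02·e^(−0.0505·4/12) + 2.89·e^(−0.0505·5/12)
I = 1.2197 + 1.2541 + 2.9696 + 2.8298 = 8.2732
F = (S − I)·e^(rT) = (129.03 − 8.2732) · e^(0.0505·7/12)
= 120.7568 · e^0.029458 = 120.7568 × 1.029896 = HK$124.37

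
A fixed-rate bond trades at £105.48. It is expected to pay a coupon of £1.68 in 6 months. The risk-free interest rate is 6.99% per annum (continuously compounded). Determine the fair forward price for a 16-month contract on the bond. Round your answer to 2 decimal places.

PV(coupons) I = 1.68·e^(−0.0699·6/12)
I = 1.6223
F = (S − I)·e^(rT) = (105.48 − 1.6223) · e^(0.0699·16/12)
= 103.8577 · e^0.093200 = 103.8577 × 1.097681 = £114.00

£114.00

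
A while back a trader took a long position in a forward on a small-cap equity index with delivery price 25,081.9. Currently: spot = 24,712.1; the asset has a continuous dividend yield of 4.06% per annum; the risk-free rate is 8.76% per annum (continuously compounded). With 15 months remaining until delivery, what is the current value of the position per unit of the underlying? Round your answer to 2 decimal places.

1008.79

Current fair forward for the remaining 15 months: F = S·e^((r − q)·T), (r − q) = 0.0876 − 0.0406 = 0.0470
F = 24712.1 · e^(0.0470 × 15/12) = 24712.1 × 1.06051008 = 26207.4311
Value of long forward = (F − K)·e^(−rT) = (26207.4311 − 25081.9) · e^(−0.0876·15/12)
= 1125.5311 × 0.89628216 = 1008.79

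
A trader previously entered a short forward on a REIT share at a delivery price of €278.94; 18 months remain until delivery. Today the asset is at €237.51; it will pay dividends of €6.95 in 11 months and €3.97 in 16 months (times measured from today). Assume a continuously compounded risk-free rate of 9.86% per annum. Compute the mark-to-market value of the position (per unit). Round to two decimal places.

PV(remaining dividends) I = 6.95·e^(−0.0986·11/12) + 3.97·e^(−0.0986·16/12) = 9.8303
Current forward F = (S − I)·e^(rT) = (237.51 − 9.8303)·e^(0.0986·18/12) = 227.6797 × 1.159397 = 263.9712
Value (long) = (F − K)·e^(−rT) = (263.9712 − 278.94) × 0.862517 = -12.9108
Short position value = −(long value) = €12.91

€12.91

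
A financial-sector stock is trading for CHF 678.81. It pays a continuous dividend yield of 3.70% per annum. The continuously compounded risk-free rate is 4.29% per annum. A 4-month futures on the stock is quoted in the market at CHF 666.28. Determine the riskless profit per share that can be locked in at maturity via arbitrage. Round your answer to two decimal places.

CHF 13.87 per share

Fair futures: F* = S·e^(carry·T), with carry = (r − q) = 0.0429 − 0.0370 = 0.0059
F* = 678.81 · e^(0.0059 × 4/12) = 678.81 · e^0.001967 = 678.81 × 1.001969 = CHF 680.1466
Market CHF 666.28 < fair CHF 680.1466: forward underpriced → reverse cash-and-carry (short spot, go long the forward).
At maturity, profit = |F_mkt − F*| = |666.28 − 680.1466| = CHF 13.87 per share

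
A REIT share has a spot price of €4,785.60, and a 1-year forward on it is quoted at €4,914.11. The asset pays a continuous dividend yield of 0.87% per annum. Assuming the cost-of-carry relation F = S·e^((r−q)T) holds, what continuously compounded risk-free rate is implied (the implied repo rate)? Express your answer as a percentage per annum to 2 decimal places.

From F = S·e^((r−q)T): (r − q) = ln(F/S)/T
ln(4914.11/4785.60) = ln(1.026853) = 0.026499
(r − q) = 0.026499 / (1) = 0.026499
r = ln(F/S)/T + q = 0.026499 + 0.0087 = 0.035199
r = 3.52%

3.52%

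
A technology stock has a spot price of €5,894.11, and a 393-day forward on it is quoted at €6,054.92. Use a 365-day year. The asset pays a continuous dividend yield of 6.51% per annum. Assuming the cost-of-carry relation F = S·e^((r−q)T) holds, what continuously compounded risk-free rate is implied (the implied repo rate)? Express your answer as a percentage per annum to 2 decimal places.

From F = S·e^((r−q)T): (r − q) = ln(F/S)/T
ln(6054.92/5894.11) = ln(1.027283) = 0.026917
(r − q) = 0.026917 / (393/365) = 0.024999
r = ln(F/S)/T + q = 0.024999 + 0.0651 = 0.090099
r = 9.01%

9.01%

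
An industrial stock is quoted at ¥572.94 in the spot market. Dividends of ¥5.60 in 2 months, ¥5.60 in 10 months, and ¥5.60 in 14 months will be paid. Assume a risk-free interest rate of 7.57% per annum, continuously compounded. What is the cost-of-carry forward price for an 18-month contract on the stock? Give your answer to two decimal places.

¥624.01

PV(dividends) I = 5.60·e^(−0.0757·2/12) + 5.60·e^(−0.0757·10/12) + 5.60·e^(−0.0757·14/12)
I = 5.5298 + 5.2576 + 5.1266 = 15.9140
F = (S − I)·e^(rT) = (572.94 − 15.9140) · e^(0.0757·18/12)
= 557.0260 · e^0.113550 = 557.0260 × 1.120248 = ¥624.01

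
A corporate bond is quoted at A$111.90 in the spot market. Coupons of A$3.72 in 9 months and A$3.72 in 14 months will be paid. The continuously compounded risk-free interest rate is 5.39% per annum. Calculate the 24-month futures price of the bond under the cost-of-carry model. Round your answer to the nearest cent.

PV(coupons) I = 3.72·e^(−0.0539·9/12) + 3.72·e^(−0.0539·14/12)
I = 3.5726 + 3.4933 = 7.0659
F = (S − I)·e^(rT) = (111.90 − 7.0659) · e^(0.0539·24/12)
= 104.8341 · e^0.107800 = 104.8341 × 1.113825 = A$116.77

A$116.77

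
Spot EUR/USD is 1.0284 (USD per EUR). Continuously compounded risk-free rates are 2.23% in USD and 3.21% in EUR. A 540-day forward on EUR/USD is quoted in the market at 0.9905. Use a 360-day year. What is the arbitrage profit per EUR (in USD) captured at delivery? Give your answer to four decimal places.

Fair forward: F* = S·e^(carry·T), with carry = (r_USD − r_EUR) = 0.0223 − 0.0321 = -0.0098
F* = 1.0284 · e^(-0.0098 × 540/360) = 1.0284 · e^-0.014700 = 1.0284 × 0.985408 = 1.0134
Market 0.9905 < fair 1.0134: forward underpriced → reverse cash-and-carry (short spot, go long the forward).
At maturity, profit = |F_mkt − F*| = |0.9905 − 1.0134| = 0.0229 per EUR (in USD)

0.0229 per EUR (in USD)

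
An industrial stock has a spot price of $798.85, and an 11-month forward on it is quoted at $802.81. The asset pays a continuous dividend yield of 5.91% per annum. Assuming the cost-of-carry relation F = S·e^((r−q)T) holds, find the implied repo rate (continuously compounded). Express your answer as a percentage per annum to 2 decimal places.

From F = S·e^((r−q)T): (r − q) = ln(F/S)/T
ln(802.81/798.85) = ln(1.004957) = 0.004945
(r − q) = 0.004945 / (11/12) = 0.005395
r = ln(F/S)/T + q = 0.005395 + 0.0591 = 0.064495
r = 6.45%

6.45%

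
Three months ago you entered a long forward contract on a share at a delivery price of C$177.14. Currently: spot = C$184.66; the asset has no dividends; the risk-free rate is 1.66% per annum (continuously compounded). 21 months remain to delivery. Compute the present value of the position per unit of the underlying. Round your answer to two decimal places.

Current fair forward for the remaining 21 months: F = S·e^(r·T), r = 0.0166
F = 184.66 · e^(0.0166 × 21/12) = 184.66 × 1.029476 = 190.1030
Value of long forward = (F − K)·e^(−rT) = (190.1030 − 177.14) · e^(−0.0166·21/12)
= 12.9630 × 0.971368 = 12.59

C$12.59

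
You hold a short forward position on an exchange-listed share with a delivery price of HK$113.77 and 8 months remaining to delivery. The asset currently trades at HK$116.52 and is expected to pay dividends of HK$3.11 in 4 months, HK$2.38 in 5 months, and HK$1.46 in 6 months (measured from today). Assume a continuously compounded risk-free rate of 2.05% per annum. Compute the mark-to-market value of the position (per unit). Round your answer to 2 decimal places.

HK$2.60

PV(remaining dividends) I = 3.11·e^(−0.0205·4/12) + 2.38·e^(−0.0205·5/12) + 1.46·e^(−0.0205·6/12) = 6.8937
Current forward F = (S − I)·e^(rT) = (116.52 − 6.8937)·e^(0.0205·8/12) = 109.6263 × 1.013760 = 111.1348
Value (long) = (F − K)·e^(−rT) = (111.1348 − 113.77) × 0.986426 = -2.5994
Short position value = −(long value) = HK$2.60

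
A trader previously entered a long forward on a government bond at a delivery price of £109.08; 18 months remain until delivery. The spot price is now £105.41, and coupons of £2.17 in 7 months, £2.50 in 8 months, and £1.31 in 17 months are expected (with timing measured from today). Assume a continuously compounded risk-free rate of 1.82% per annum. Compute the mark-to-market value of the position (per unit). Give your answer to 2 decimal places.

PV(remaining coupons) I = 2.17·e^(−0.0182·7/12) + 2.50·e^(−0.0182·8/12) + 1.31·e^(−0.0182·17/12) = 5.8936
Current forward F = (S − I)·e^(rT) = (105.41 − 5.8936)·e^(0.0182·18/12) = 99.5164 × 1.027676 = 102.2706
Value (long) = (F − K)·e^(−rT) = (102.2706 − 109.08) × 0.973069 = -6.6260
Value = -£6.63

-£6.63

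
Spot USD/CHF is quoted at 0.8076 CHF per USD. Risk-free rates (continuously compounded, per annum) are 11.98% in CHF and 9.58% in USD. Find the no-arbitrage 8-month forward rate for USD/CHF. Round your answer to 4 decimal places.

0.8206

F = S·e^((r_CHF − r_USD)T) = 0.8076 · e^((0.1198 − 0.0958) × 8/12)
= 0.8076 · e^0.016000 = 0.8076 × 1.016129
F = 0.8206 CHF per USD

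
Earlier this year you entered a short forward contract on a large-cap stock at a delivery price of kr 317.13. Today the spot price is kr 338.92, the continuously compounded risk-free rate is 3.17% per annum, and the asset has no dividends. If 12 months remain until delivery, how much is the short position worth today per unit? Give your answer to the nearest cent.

-kr 31.69

Current fair forward for the remaining 12 months: F = S·e^(r·T), r = 0.0317
F = 338.92 · e^(0.0317 × 12/12) = 338.92 × 1.032208 = 349.8359
Value of long forward = (F − K)·e^(−rT) = (349.8359 − 317.13) · e^(−0.0317·12/12)
= 32.7059 × 0.968797 = 31.69
Short position value = −(long value) = -kr 31.69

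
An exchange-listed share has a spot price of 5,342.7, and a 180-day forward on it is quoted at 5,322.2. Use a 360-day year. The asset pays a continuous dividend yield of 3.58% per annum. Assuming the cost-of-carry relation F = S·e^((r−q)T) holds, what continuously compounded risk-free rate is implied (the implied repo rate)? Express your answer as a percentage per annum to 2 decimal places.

From F = S·e^((r−q)T): (r − q) = ln(F/S)/T
ln(5322.2/5342.7) = ln(0.996163) = -0.003844
(r − q) = -0.003844 / (180/360) = -0.007688
r = ln(F/S)/T + q = -0.007688 + 0.0358 = 0.028112
r = 2.81%

2.81%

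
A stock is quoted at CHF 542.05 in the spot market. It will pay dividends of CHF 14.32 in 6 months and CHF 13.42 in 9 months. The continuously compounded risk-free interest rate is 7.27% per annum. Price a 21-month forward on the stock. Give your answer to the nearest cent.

PV(dividends) I = 14.32·e^(−0.0727·6/12) + 13.42·e^(−0.0727·9/12)
I = 13.8088 + 12.7079 = 26.5167
F = (S − I)·e^(rT) = (542.05 − 26.5167) · e^(0.0727·21/12)
= 515.5333 · e^0.127225 = 515.5333 × 1.135673 = CHF 585.48

CHF 585.48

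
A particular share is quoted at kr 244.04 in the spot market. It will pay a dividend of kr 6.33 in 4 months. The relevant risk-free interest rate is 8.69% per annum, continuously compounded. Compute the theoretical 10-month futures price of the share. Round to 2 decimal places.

PV(dividends) I = 6.33·e^(−0.0869·4/12)
I = 6.1493
F = (S − I)·e^(rT) = (244.04 − 6.1493) · e^(0.0869·10/12)
= 237.8907 · e^0.072417 = 237.8907 × 1.075104 = kr 255.76

kr 255.76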